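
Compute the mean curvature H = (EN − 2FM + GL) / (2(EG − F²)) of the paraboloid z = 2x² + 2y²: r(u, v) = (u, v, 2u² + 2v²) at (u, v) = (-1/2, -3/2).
H = 84*sqrt(41)/1681

With E = 16*u^2 + 1, F = 16*u*v, G = 16*v^2 + 1, L = 4/sqrt(16*u^2 + 16*v^2 + 1), M = 0, N = 4/sqrt(16*u^2 + 16*v^2 + 1), assemble
  H = (EN − 2FM + GL) / (2(EG − F²)) = 4*(8*u^2 + 8*v^2 + 1)/(16*u^2 + 16*v^2 + 1)^(3/2).
At (u, v) = (-1/2, -3/2): H = 84*sqrt(41)/1681.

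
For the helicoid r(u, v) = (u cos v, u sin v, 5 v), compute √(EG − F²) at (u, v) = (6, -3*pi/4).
√(EG − F²)|_{(6, -3*pi/4)} = sqrt(61)

E = 1, F = 0, G = u^2 + 25; EG − F² = u^2 + 25; √(EG − F²) = sqrt(u^2 + 25). At the given point: sqrt(61).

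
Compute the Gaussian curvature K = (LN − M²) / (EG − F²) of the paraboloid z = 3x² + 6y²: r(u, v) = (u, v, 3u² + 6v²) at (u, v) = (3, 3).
K = 72/2627641

Coefficients of the first fundamental form: E = 36*u^2 + 1, F = 72*u*v, G = 144*v^2 + 1.
Coefficients of the second fundamental form: L = 6/sqrt(36*u^2 + 144*v^2 + 1), M = 0, N = 12/sqrt(36*u^2 + 144*v^2 + 1).
Assemble K = (LN − M²)/(EG − F²) = 72/(1296*u^4 + 10368*u^2*v^2 + 72*u^2 + 20736*v^4 + 288*v^2 + 1). At (u, v) = (3, 3): K = 72/2627641.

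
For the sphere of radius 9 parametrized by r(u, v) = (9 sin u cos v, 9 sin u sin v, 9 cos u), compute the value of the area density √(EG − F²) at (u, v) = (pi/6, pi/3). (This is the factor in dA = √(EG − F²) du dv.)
√(EG − F²)|_{(pi/6, pi/3)} = 81/2

E = 81, F = 0, G = 81*sin(u)^2, so EG − F² = 6561*sin(u)^2. Taking the positive square root: √(EG − F²) = 81*Abs(sin(u)). At (u, v) = (pi/6, pi/3): 81/2.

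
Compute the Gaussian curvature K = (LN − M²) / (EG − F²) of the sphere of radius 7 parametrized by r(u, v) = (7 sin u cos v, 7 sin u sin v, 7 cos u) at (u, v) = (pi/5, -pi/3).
K = 1/49

Coefficients of the first fundamental form: E = 49, F = 0, G = 49*sin(u)^2.
Coefficients of the second fundamental form: L = -7*sin(u)/Abs(sin(u)), M = 0, N = -7*sin(u)^3/Abs(sin(u)).
Assemble K = (LN − M²)/(EG − F²) = 1/49. At (u, v) = (pi/5, -pi/3): K = 1/49.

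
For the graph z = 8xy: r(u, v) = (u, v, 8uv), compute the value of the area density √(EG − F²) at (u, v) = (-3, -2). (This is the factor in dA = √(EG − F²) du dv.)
√(EG − F²)|_{(-3, -2)} = 7*sqrt(17)

E = 64*v^2 + 1, F = 64*u*v, G = 64*u^2 + 1, so EG − F² = 64*u^2 + 64*v^2 + 1. Taking the positive square root: √(EG − F²) = sqrt(64*u^2 + 64*v^2 + 1). At (u, v) = (-3, -2): 7*sqrt(17).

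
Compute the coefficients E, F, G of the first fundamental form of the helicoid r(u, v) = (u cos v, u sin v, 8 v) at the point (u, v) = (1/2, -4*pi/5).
E = 1;  F = 0;  G = 257/4

Partials: r_u = (cos(v), sin(v), 0), r_v = (-u*sin(v), u*cos(v), 8). As functions of (u, v):
  E = r_u · r_u = 1,
  F = r_u · r_v = 0,
  G = r_v · r_v = u^2 + 64.
Evaluating at (u, v) = (1/2, -4*pi/5): E = 1, F = 0, G = 257/4.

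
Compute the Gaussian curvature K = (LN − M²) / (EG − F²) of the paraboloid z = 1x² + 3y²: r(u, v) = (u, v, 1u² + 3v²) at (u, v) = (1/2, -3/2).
K = 12/6889

Coefficients of the first fundamental form: E = 4*u^2 + 1, F = 12*u*v, G = 36*v^2 + 1.
Coefficients of the second fundamental form: L = 2/sqrt(4*u^2 + 36*v^2 + 1), M = 0, N = 6/sqrt(4*u^2 + 36*v^2 + 1).
Assemble K = (LN − M²)/(EG − F²) = 12/(16*u^4 + 288*u^2*v^2 + 8*u^2 + 1296*v^4 + 72*v^2 + 1). At (u, v) = (1/2, -3/2): K = 12/6889.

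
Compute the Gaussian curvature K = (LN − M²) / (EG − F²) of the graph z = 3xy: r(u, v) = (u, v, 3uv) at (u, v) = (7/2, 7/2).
K = -36/196249

Coefficients of the first fundamental form: E = 9*v^2 + 1, F = 9*u*v, G = 9*u^2 + 1.
Coefficients of the second fundamental form: L = 0, M = 3/sqrt(9*u^2 + 9*v^2 + 1), N = 0.
Assemble K = (LN − M²)/(EG − F²) = -9/(81*u^4 + 162*u^2*v^2 + 18*u^2 + 81*v^4 + 18*v^2 + 1). At (u, v) = (7/2, 7/2): K = -36/196249.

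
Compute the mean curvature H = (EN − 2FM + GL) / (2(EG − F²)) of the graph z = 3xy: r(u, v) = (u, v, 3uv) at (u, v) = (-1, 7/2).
H = 756*sqrt(481)/231361

With E = 9*v^2 + 1, F = 9*u*v, G = 9*u^2 + 1, L = 0, M = 3/sqrt(9*u^2 + 9*v^2 + 1), N = 0, assemble
  H = (EN − 2FM + GL) / (2(EG − F²)) = -27*u*v/(9*u^2 + 9*v^2 + 1)^(3/2).
At (u, v) = (-1, 7/2): H = 756*sqrt(481)/231361.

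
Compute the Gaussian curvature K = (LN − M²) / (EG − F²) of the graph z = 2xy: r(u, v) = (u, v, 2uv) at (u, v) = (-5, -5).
K = -4/40401

Coefficients of the first fundamental form: E = 4*v^2 + 1, F = 4*u*v, G = 4*u^2 + 1.
Coefficients of the second fundamental form: L = 0, M = 2/sqrt(4*u^2 + 4*v^2 + 1), N = 0.
Assemble K = (LN − M²)/(EG − F²) = -4/(16*u^4 + 32*u^2*v^2 + 8*u^2 + 16*v^4 + 8*v^2 + 1). At (u, v) = (-5, -5): K = -4/40401.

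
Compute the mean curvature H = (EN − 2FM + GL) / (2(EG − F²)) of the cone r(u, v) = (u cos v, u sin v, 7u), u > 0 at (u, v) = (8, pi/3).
H = 7*sqrt(2)/160

With E = 50, F = 0, G = u^2, L = 0, M = 0, N = 7*sqrt(2)*u^2/(10*Abs(u)), assemble
  H = (EN − 2FM + GL) / (2(EG − F²)) = 7*sqrt(2)/(20*Abs(u)).
At (u, v) = (8, pi/3): H = 7*sqrt(2)/160.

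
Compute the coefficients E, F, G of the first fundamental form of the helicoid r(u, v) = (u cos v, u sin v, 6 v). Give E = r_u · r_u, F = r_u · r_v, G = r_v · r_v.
E = 1;  F = 0;  G = u^2 + 36

Compute partials: r_u = (cos(v), sin(v), 0), r_v = (-u*sin(v), u*cos(v), 6). Then
  E = r_u · r_u = 1,
  F = r_u · r_v = 0,
  G = r_v · r_v = u^2 + 36.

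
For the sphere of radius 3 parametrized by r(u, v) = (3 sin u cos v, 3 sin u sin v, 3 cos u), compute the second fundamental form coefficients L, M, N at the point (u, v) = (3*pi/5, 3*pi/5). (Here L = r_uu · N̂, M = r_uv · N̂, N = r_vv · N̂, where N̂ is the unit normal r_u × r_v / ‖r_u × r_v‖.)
L = -3;  M = 0;  N = -15/8 - 3*sqrt(5)/8

Compute the unit normal N̂(u, v) = (sin(u)^2*cos(v)/Abs(sin(u)), sin(u)^2*sin(v)/Abs(sin(u)), sin(2*u)/(2*Abs(sin(u)))), and the second partials r_uu, r_uv, r_vv. Take dot products:
  L(u, v) = r_uu · N̂ = -3*sin(u)/Abs(sin(u)),
  M(u, v) = r_uv · N̂ = 0,
  N(u, v) = r_vv · N̂ = -3*sin(u)^3/Abs(sin(u)).
Evaluating at (u, v) = (3*pi/5, 3*pi/5):
  L = -3, M = 0, N = -15/8 - 3*sqrt(5)/8.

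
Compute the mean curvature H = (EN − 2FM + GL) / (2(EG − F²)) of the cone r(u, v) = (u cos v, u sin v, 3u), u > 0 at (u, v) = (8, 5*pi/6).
H = 3*sqrt(10)/160

With E = 10, F = 0, G = u^2, L = 0, M = 0, N = 3*sqrt(10)*u^2/(10*Abs(u)), assemble
  H = (EN − 2FM + GL) / (2(EG − F²)) = 3*sqrt(10)/(20*Abs(u)).
At (u, v) = (8, 5*pi/6): H = 3*sqrt(10)/160.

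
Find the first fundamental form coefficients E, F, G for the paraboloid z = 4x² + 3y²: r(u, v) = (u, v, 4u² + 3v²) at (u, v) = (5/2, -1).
E = 401;  F = -120;  G = 37

Partials: r_u = (1, 0, 8*u), r_v = (0, 1, 6*v). As functions of (u, v):
  E = r_u · r_u = 64*u^2 + 1,
  F = r_u · r_v = 48*u*v,
  G = r_v · r_v = 36*v^2 + 1.
Evaluating at (u, v) = (5/2, -1): E = 401, F = -120, G = 37.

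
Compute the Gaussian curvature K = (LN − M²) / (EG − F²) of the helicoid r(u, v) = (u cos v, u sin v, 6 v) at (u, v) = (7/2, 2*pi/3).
K = -576/37249

Coefficients of the first fundamental form: E = 1, F = 0, G = u^2 + 36.
Coefficients of the second fundamental form: L = 0, M = -6/sqrt(u^2 + 36), N = 0.
Assemble K = (LN − M²)/(EG − F²) = -36/(u^2 + 36)^2. At (u, v) = (7/2, 2*pi/3): K = -576/37249.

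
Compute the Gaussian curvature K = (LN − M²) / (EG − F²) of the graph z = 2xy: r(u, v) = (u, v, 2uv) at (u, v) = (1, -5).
K = -4/11025

Coefficients of the first fundamental form: E = 4*v^2 + 1, F = 4*u*v, G = 4*u^2 + 1.
Coefficients of the second fundamental form: L = 0, M = 2/sqrt(4*u^2 + 4*v^2 + 1), N = 0.
Assemble K = (LN − M²)/(EG − F²) = -4/(16*u^4 + 32*u^2*v^2 + 8*u^2 + 16*v^4 + 8*v^2 + 1). At (u, v) = (1, -5): K = -4/11025.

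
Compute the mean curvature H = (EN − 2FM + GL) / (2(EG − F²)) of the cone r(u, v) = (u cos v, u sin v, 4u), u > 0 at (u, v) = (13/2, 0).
H = 4*sqrt(17)/221

With E = 17, F = 0, G = u^2, L = 0, M = 0, N = 4*sqrt(17)*u^2/(17*Abs(u)), assemble
  H = (EN − 2FM + GL) / (2(EG − F²)) = 2*sqrt(17)/(17*Abs(u)).
At (u, v) = (13/2, 0): H = 4*sqrt(17)/221.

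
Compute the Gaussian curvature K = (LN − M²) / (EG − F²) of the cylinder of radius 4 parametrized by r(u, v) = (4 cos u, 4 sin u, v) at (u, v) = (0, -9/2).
K = 0

Coefficients of the first fundamental form: E = 16, F = 0, G = 1.
Coefficients of the second fundamental form: L = -4, M = 0, N = 0.
Assemble K = (LN − M²)/(EG − F²) = 0. At (u, v) = (0, -9/2): K = 0.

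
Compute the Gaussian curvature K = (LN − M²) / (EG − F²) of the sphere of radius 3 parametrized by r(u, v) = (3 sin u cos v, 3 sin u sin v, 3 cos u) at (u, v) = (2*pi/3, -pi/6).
K = 1/9

Coefficients of the first fundamental form: E = 9, F = 0, G = 9*sin(u)^2.
Coefficients of the second fundamental form: L = -3*sin(u)/Abs(sin(u)), M = 0, N = -3*sin(u)^3/Abs(sin(u)).
Assemble K = (LN − M²)/(EG − F²) = 1/9. At (u, v) = (2*pi/3, -pi/6): K = 1/9.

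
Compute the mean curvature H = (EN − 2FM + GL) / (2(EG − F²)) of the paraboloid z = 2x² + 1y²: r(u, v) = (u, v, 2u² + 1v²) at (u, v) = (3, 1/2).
H = 149*sqrt(146)/21316

With E = 16*u^2 + 1, F = 8*u*v, G = 4*v^2 + 1, L = 4/sqrt(16*u^2 + 4*v^2 + 1), M = 0, N = 2/sqrt(16*u^2 + 4*v^2 + 1), assemble
  H = (EN − 2FM + GL) / (2(EG − F²)) = (16*u^2 + 8*v^2 + 3)/(16*u^2 + 4*v^2 + 1)^(3/2).
At (u, v) = (3, 1/2): H = 149*sqrt(146)/21316.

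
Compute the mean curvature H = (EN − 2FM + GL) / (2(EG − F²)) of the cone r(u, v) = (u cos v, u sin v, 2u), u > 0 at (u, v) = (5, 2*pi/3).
H = sqrt(5)/25

With E = 5, F = 0, G = u^2, L = 0, M = 0, N = 2*sqrt(5)*u^2/(5*Abs(u)), assemble
  H = (EN − 2FM + GL) / (2(EG − F²)) = sqrt(5)/(5*Abs(u)).
At (u, v) = (5, 2*pi/3): H = sqrt(5)/25.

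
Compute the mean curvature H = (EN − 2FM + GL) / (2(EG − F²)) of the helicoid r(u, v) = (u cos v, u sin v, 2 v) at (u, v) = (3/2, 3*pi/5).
H = 0

With E = 1, F = 0, G = u^2 + 4, L = 0, M = -2/sqrt(u^2 + 4), N = 0, assemble
  H = (EN − 2FM + GL) / (2(EG − F²)) = 0.
At (u, v) = (3/2, 3*pi/5): H = 0.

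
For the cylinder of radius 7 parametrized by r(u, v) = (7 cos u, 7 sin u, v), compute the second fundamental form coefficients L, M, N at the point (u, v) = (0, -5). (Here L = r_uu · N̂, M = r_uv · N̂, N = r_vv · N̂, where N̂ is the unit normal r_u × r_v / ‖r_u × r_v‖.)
L = -7;  M = 0;  N = 0

Compute the unit normal N̂(u, v) = (cos(u), sin(u), 0), and the second partials r_uu, r_uv, r_vv. Take dot products:
  L(u, v) = r_uu · N̂ = -7,
  M(u, v) = r_uv · N̂ = 0,
  N(u, v) = r_vv · N̂ = 0.
Evaluating at (u, v) = (0, -5):
  L = -7, M = 0, N = 0.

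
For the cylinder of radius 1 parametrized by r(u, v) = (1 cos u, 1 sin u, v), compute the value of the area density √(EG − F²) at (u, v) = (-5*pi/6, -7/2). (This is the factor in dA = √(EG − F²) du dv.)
√(EG − F²)|_{(-5*pi/6, -7/2)} = 1

E = 1, F = 0, G = 1, so EG − F² = 1. Taking the positive square root: √(EG − F²) = 1. At (u, v) = (-5*pi/6, -7/2): 1.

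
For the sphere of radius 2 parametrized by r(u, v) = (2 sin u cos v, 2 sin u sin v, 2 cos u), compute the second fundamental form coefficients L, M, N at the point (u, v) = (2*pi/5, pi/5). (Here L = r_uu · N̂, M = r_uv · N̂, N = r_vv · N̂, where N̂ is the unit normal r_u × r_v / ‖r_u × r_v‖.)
L = -2;  M = 0;  N = -5/4 - sqrt(5)/4

Compute the unit normal N̂(u, v) = (sin(u)^2*cos(v)/Abs(sin(u)), sin(u)^2*sin(v)/Abs(sin(u)), sin(2*u)/(2*Abs(sin(u)))), and the second partials r_uu, r_uv, r_vv. Take dot products:
  L(u, v) = r_uu · N̂ = -2*sin(u)/Abs(sin(u)),
  M(u, v) = r_uv · N̂ = 0,
  N(u, v) = r_vv · N̂ = -2*sin(u)^3/Abs(sin(u)).
Evaluating at (u, v) = (2*pi/5, pi/5):
  L = -2, M = 0, N = -5/4 - sqrt(5)/4.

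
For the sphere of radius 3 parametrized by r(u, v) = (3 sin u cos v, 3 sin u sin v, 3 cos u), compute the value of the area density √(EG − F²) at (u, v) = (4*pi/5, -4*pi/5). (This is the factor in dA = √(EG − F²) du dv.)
√(EG − F²)|_{(4*pi/5, -4*pi/5)} = 9*sqrt(10 - 2*sqrt(5))/4

E = 9, F = 0, G = 9*sin(u)^2, so EG − F² = 81*sin(u)^2. Taking the positive square root: √(EG − F²) = 9*Abs(sin(u)). At (u, v) = (4*pi/5, -4*pi/5): 9*sqrt(10 - 2*sqrt(5))/4.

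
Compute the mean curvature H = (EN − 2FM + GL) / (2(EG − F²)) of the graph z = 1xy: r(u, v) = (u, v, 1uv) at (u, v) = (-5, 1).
H = 5*sqrt(3)/243

With E = v^2 + 1, F = u*v, G = u^2 + 1, L = 0, M = 1/sqrt(u^2 + v^2 + 1), N = 0, assemble
  H = (EN − 2FM + GL) / (2(EG − F²)) = -u*v/(u^2 + v^2 + 1)^(3/2).
At (u, v) = (-5, 1): H = 5*sqrt(3)/243.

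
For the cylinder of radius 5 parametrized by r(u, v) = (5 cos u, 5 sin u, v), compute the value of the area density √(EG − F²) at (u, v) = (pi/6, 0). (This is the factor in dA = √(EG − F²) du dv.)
√(EG − F²)|_{(pi/6, 0)} = 5

E = 25, F = 0, G = 1, so EG − F² = 25. Taking the positive square root: √(EG − F²) = 5. At (u, v) = (pi/6, 0): 5.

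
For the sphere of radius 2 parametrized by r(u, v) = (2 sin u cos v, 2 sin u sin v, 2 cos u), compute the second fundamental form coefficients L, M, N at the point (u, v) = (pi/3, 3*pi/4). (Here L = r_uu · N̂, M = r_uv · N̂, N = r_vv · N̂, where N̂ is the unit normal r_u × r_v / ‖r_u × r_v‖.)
L = -2;  M = 0;  N = -3/2

Compute the unit normal N̂(u, v) = (sin(u)^2*cos(v)/Abs(sin(u)), sin(u)^2*sin(v)/Abs(sin(u)), sin(2*u)/(2*Abs(sin(u)))), and the second partials r_uu, r_uv, r_vv. Take dot products:
  L(u, v) = r_uu · N̂ = -2*sin(u)/Abs(sin(u)),
  M(u, v) = r_uv · N̂ = 0,
  N(u, v) = r_vv · N̂ = -2*sin(u)^3/Abs(sin(u)).
Evaluating at (u, v) = (pi/3, 3*pi/4):
  L = -2, M = 0, N = -3/2.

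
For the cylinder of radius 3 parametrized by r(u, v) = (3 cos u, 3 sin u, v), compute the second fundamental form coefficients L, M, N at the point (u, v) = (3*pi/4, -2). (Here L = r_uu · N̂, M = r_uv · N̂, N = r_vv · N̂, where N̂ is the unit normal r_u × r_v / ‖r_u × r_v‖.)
L = -3;  M = 0;  N = 0

Compute the unit normal N̂(u, v) = (cos(u), sin(u), 0), and the second partials r_uu, r_uv, r_vv. Take dot products:
  L(u, v) = r_uu · N̂ = -3,
  M(u, v) = r_uv · N̂ = 0,
  N(u, v) = r_vv · N̂ = 0.
Evaluating at (u, v) = (3*pi/4, -2):
  L = -3, M = 0, N = 0.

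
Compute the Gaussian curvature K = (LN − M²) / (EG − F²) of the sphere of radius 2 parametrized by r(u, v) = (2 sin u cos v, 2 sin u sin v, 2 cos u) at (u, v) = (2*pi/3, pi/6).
K = 1/4

Coefficients of the first fundamental form: E = 4, F = 0, G = 4*sin(u)^2.
Coefficients of the second fundamental form: L = -2*sin(u)/Abs(sin(u)), M = 0, N = -2*sin(u)^3/Abs(sin(u)).
Assemble K = (LN − M²)/(EG − F²) = 1/4. At (u, v) = (2*pi/3, pi/6): K = 1/4.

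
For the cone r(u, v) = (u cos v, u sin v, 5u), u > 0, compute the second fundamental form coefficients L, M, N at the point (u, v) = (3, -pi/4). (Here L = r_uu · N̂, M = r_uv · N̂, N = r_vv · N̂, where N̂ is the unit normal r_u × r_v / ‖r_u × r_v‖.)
L = 0;  M = 0;  N = 15*sqrt(26)/26

Compute the unit normal N̂(u, v) = (-5*sqrt(26)*u*cos(v)/(26*Abs(u)), -5*sqrt(26)*u*sin(v)/(26*Abs(u)), sqrt(26)*u/(26*Abs(u))), and the second partials r_uu, r_uv, r_vv. Take dot products:
  L(u, v) = r_uu · N̂ = 0,
  M(u, v) = r_uv · N̂ = 0,
  N(u, v) = r_vv · N̂ = 5*sqrt(26)*u^2/(26*Abs(u)).
Evaluating at (u, v) = (3, -pi/4):
  L = 0, M = 0, N = 15*sqrt(26)/26.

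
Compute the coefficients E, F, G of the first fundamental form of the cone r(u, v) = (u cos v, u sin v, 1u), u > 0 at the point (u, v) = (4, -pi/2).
E = 2;  F = 0;  G = 16

Partials: r_u = (cos(v), sin(v), 1), r_v = (-u*sin(v), u*cos(v), 0). As functions of (u, v):
  E = r_u · r_u = 2,
  F = r_u · r_v = 0,
  G = r_v · r_v = u^2.
Evaluating at (u, v) = (4, -pi/2): E = 2, F = 0, G = 16.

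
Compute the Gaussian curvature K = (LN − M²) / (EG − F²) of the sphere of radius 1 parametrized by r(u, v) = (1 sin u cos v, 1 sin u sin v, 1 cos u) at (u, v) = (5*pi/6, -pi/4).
K = 1

Coefficients of the first fundamental form: E = 1, F = 0, G = sin(u)^2.
Coefficients of the second fundamental form: L = -sin(u)/Abs(sin(u)), M = 0, N = -sin(u)^3/Abs(sin(u)).
Assemble K = (LN − M²)/(EG − F²) = 1. At (u, v) = (5*pi/6, -pi/4): K = 1.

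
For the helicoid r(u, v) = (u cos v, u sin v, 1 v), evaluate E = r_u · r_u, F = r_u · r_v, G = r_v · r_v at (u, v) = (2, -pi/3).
E = 1;  F = 0;  G = 5

Partials: r_u = (cos(v), sin(v), 0), r_v = (-u*sin(v), u*cos(v), 1). As functions of (u, v):
  E = r_u · r_u = 1,
  F = r_u · r_v = 0,
  G = r_v · r_v = u^2 + 1.
Evaluating at (u, v) = (2, -pi/3): E = 1, F = 0, G = 5.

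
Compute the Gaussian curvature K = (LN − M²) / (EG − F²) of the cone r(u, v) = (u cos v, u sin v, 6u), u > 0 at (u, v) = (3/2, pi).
K = 0

Coefficients of the first fundamental form: E = 37, F = 0, G = u^2.
Coefficients of the second fundamental form: L = 0, M = 0, N = 6*sqrt(37)*u^2/(37*Abs(u)).
Assemble K = (LN − M²)/(EG − F²) = 0. At (u, v) = (3/2, pi): K = 0.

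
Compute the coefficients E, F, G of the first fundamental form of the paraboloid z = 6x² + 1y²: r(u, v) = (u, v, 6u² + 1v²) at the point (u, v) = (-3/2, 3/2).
E = 325;  F = -54;  G = 10

Partials: r_u = (1, 0, 12*u), r_v = (0, 1, 2*v). As functions of (u, v):
  E = r_u · r_u = 144*u^2 + 1,
  F = r_u · r_v = 24*u*v,
  G = r_v · r_v = 4*v^2 + 1.
Evaluating at (u, v) = (-3/2, 3/2): E = 325, F = -54, G = 10.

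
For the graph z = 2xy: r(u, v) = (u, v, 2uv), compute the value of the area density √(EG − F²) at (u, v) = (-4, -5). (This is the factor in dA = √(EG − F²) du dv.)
√(EG − F²)|_{(-4, -5)} = sqrt(165)

E = 4*v^2 + 1, F = 4*u*v, G = 4*u^2 + 1, so EG − F² = 4*u^2 + 4*v^2 + 1. Taking the positive square root: √(EG − F²) = sqrt(4*u^2 + 4*v^2 + 1). At (u, v) = (-4, -5): sqrt(165).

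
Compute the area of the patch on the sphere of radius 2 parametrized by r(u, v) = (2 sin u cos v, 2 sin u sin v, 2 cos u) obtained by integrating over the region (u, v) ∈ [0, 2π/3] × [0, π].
Area = 6*pi

Area = ∫∫ √(EG − F²) du dv with √(EG − F²) = 4*Abs(sin(u)). Integrating over [0, 2π/3] × [0, π] gives 6*pi.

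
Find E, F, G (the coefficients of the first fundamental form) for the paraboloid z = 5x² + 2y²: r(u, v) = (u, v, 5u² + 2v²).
E = 100*u^2 + 1;  F = 40*u*v;  G = 16*v^2 + 1

Compute partials: r_u = (1, 0, 10*u), r_v = (0, 1, 4*v). Then
  E = r_u · r_u = 100*u^2 + 1,
  F = r_u · r_v = 40*u*v,
  G = r_v · r_v = 16*v^2 + 1.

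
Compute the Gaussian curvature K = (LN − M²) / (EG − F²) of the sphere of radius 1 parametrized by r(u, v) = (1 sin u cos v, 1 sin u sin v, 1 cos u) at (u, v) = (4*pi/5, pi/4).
K = 1

Coefficients of the first fundamental form: E = 1, F = 0, G = sin(u)^2.
Coefficients of the second fundamental form: L = -sin(u)/Abs(sin(u)), M = 0, N = -sin(u)^3/Abs(sin(u)).
Assemble K = (LN − M²)/(EG − F²) = 1. At (u, v) = (4*pi/5, pi/4): K = 1.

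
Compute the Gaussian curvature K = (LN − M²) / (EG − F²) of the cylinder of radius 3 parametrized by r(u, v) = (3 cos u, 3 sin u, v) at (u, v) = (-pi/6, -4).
K = 0

Coefficients of the first fundamental form: E = 9, F = 0, G = 1.
Coefficients of the second fundamental form: L = -3, M = 0, N = 0.
Assemble K = (LN − M²)/(EG − F²) = 0. At (u, v) = (-pi/6, -4): K = 0.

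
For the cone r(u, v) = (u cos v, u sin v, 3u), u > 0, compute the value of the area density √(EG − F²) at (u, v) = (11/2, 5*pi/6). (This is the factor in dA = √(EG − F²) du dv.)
√(EG − F²)|_{(11/2, 5*pi/6)} = 11*sqrt(10)/2

E = 10, F = 0, G = u^2, so EG − F² = 10*u^2. Taking the positive square root: √(EG − F²) = sqrt(10)*Abs(u). At (u, v) = (11/2, 5*pi/6): 11*sqrt(10)/2.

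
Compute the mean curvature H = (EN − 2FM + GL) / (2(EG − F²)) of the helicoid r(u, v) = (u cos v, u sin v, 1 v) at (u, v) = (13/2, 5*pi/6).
H = 0

With E = 1, F = 0, G = u^2 + 1, L = 0, M = -1/sqrt(u^2 + 1), N = 0, assemble
  H = (EN − 2FM + GL) / (2(EG − F²)) = 0.
At (u, v) = (13/2, 5*pi/6): H = 0.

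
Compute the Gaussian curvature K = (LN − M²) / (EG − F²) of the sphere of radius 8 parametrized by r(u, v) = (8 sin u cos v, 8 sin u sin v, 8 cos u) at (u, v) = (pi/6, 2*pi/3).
K = 1/64

Coefficients of the first fundamental form: E = 64, F = 0, G = 64*sin(u)^2.
Coefficients of the second fundamental form: L = -8*sin(u)/Abs(sin(u)), M = 0, N = -8*sin(u)^3/Abs(sin(u)).
Assemble K = (LN − M²)/(EG − F²) = 1/64. At (u, v) = (pi/6, 2*pi/3): K = 1/64.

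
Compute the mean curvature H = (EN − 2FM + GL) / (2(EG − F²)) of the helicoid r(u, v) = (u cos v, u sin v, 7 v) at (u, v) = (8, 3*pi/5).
H = 0

With E = 1, F = 0, G = u^2 + 49, L = 0, M = -7/sqrt(u^2 + 49), N = 0, assemble
  H = (EN − 2FM + GL) / (2(EG − F²)) = 0.
At (u, v) = (8, 3*pi/5): H = 0.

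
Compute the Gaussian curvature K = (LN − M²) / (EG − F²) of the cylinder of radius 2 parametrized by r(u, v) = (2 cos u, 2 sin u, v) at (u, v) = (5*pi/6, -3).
K = 0

Coefficients of the first fundamental form: E = 4, F = 0, G = 1.
Coefficients of the second fundamental form: L = -2, M = 0, N = 0.
Assemble K = (LN − M²)/(EG − F²) = 0. At (u, v) = (5*pi/6, -3): K = 0.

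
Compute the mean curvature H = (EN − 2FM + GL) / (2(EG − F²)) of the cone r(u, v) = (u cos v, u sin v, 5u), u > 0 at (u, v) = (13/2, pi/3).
H = 5*sqrt(26)/338

With E = 26, F = 0, G = u^2, L = 0, M = 0, N = 5*sqrt(26)*u^2/(26*Abs(u)), assemble
  H = (EN − 2FM + GL) / (2(EG − F²)) = 5*sqrt(26)/(52*Abs(u)).
At (u, v) = (13/2, pi/3): H = 5*sqrt(26)/338.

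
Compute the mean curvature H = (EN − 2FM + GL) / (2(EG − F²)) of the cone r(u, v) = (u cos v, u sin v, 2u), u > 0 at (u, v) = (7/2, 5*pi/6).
H = 2*sqrt(5)/35

With E = 5, F = 0, G = u^2, L = 0, M = 0, N = 2*sqrt(5)*u^2/(5*Abs(u)), assemble
  H = (EN − 2FM + GL) / (2(EG − F²)) = sqrt(5)/(5*Abs(u)).
At (u, v) = (7/2, 5*pi/6): H = 2*sqrt(5)/35.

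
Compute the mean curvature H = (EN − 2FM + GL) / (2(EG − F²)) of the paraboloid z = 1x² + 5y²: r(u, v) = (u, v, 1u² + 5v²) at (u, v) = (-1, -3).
H = 926*sqrt(905)/819025

With E = 4*u^2 + 1, F = 20*u*v, G = 100*v^2 + 1, L = 2/sqrt(4*u^2 + 100*v^2 + 1), M = 0, N = 10/sqrt(4*u^2 + 100*v^2 + 1), assemble
  H = (EN − 2FM + GL) / (2(EG − F²)) = 2*(10*u^2 + 50*v^2 + 3)/(4*u^2 + 100*v^2 + 1)^(3/2).
At (u, v) = (-1, -3): H = 926*sqrt(905)/819025.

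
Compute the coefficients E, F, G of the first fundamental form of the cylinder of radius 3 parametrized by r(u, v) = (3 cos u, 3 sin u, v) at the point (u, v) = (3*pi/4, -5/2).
E = 9;  F = 0;  G = 1

Partials: r_u = (-3*sin(u), 3*cos(u), 0), r_v = (0, 0, 1). As functions of (u, v):
  E = r_u · r_u = 9,
  F = r_u · r_v = 0,
  G = r_v · r_v = 1.
Evaluating at (u, v) = (3*pi/4, -5/2): E = 9, F = 0, G = 1.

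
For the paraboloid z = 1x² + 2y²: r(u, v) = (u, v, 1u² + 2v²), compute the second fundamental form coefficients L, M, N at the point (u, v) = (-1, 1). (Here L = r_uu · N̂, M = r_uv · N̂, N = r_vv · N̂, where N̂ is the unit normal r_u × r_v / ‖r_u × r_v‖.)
L = 2*sqrt(21)/21;  M = 0;  N = 4*sqrt(21)/21

Compute the unit normal N̂(u, v) = (-2*u/sqrt(4*u^2 + 16*v^2 + 1), -4*v/sqrt(4*u^2 + 16*v^2 + 1), 1/sqrt(4*u^2 + 16*v^2 + 1)), and the second partials r_uu, r_uv, r_vv. Take dot products:
  L(u, v) = r_uu · N̂ = 2/sqrt(4*u^2 + 16*v^2 + 1),
  M(u, v) = r_uv · N̂ = 0,
  N(u, v) = r_vv · N̂ = 4/sqrt(4*u^2 + 16*v^2 + 1).
Evaluating at (u, v) = (-1, 1):
  L = 2*sqrt(21)/21, M = 0, N = 4*sqrt(21)/21.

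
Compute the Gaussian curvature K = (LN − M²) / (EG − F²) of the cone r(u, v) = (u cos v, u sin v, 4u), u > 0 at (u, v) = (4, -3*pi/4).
K = 0

Coefficients of the first fundamental form: E = 17, F = 0, G = u^2.
Coefficients of the second fundamental form: L = 0, M = 0, N = 4*sqrt(17)*u^2/(17*Abs(u)).
Assemble K = (LN − M²)/(EG − F²) = 0. At (u, v) = (4, -3*pi/4): K = 0.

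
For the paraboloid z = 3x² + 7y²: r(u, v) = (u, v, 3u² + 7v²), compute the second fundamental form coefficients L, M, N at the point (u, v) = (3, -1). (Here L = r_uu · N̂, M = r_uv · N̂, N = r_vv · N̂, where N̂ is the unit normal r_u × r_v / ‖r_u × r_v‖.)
L = 6*sqrt(521)/521;  M = 0;  N = 14*sqrt(521)/521

Compute the unit normal N̂(u, v) = (-6*u/sqrt(36*u^2 + 196*v^2 + 1), -14*v/sqrt(36*u^2 + 196*v^2 + 1), 1/sqrt(36*u^2 + 196*v^2 + 1)), and the second partials r_uu, r_uv, r_vv. Take dot products:
  L(u, v) = r_uu · N̂ = 6/sqrt(36*u^2 + 196*v^2 + 1),
  M(u, v) = r_uv · N̂ = 0,
  N(u, v) = r_vv · N̂ = 14/sqrt(36*u^2 + 196*v^2 + 1).
Evaluating at (u, v) = (3, -1):
  L = 6*sqrt(521)/521, M = 0, N = 14*sqrt(521)/521.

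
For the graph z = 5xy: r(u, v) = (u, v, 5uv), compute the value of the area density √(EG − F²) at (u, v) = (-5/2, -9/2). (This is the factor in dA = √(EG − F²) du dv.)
√(EG − F²)|_{(-5/2, -9/2)} = sqrt(2654)/2

E = 25*v^2 + 1, F = 25*u*v, G = 25*u^2 + 1, so EG − F² = 25*u^2 + 25*v^2 + 1. Taking the positive square root: √(EG − F²) = sqrt(25*u^2 + 25*v^2 + 1). At (u, v) = (-5/2, -9/2): sqrt(2654)/2.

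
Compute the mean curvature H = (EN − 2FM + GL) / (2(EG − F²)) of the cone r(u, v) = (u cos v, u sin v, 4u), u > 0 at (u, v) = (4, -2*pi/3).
H = sqrt(17)/34

With E = 17, F = 0, G = u^2, L = 0, M = 0, N = 4*sqrt(17)*u^2/(17*Abs(u)), assemble
  H = (EN − 2FM + GL) / (2(EG − F²)) = 2*sqrt(17)/(17*Abs(u)).
At (u, v) = (4, -2*pi/3): H = sqrt(17)/34.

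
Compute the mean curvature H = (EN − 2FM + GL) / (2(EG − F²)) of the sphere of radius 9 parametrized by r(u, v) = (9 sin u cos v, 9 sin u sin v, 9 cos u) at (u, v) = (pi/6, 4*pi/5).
H = -1/9

With E = 81, F = 0, G = 81*sin(u)^2, L = -9*sin(u)/Abs(sin(u)), M = 0, N = -9*sin(u)^3/Abs(sin(u)), assemble
  H = (EN − 2FM + GL) / (2(EG − F²)) = -sin(u)/(9*Abs(sin(u))).
At (u, v) = (pi/6, 4*pi/5): H = -1/9.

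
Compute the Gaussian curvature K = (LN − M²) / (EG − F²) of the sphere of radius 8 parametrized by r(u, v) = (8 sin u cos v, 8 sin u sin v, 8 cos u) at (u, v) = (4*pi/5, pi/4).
K = 1/64

Coefficients of the first fundamental form: E = 64, F = 0, G = 64*sin(u)^2.
Coefficients of the second fundamental form: L = -8*sin(u)/Abs(sin(u)), M = 0, N = -8*sin(u)^3/Abs(sin(u)).
Assemble K = (LN − M²)/(EG − F²) = 1/64. At (u, v) = (4*pi/5, pi/4): K = 1/64.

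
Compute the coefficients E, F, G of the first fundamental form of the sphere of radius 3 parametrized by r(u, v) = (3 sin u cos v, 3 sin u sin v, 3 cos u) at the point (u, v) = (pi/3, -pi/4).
E = 9;  F = 0;  G = 27/4

Partials: r_u = (3*cos(u)*cos(v), 3*sin(v)*cos(u), -3*sin(u)), r_v = (-3*sin(u)*sin(v), 3*sin(u)*cos(v), 0). As functions of (u, v):
  E = r_u · r_u = 9,
  F = r_u · r_v = 0,
  G = r_v · r_v = 9*sin(u)^2.
Evaluating at (u, v) = (pi/3, -pi/4): E = 9, F = 0, G = 27/4.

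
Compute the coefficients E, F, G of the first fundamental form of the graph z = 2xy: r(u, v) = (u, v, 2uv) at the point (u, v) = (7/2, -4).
E = 65;  F = -56;  G = 50

Partials: r_u = (1, 0, 2*v), r_v = (0, 1, 2*u). As functions of (u, v):
  E = r_u · r_u = 4*v^2 + 1,
  F = r_u · r_v = 4*u*v,
  G = r_v · r_v = 4*u^2 + 1.
Evaluating at (u, v) = (7/2, -4): E = 65, F = -56, G = 50.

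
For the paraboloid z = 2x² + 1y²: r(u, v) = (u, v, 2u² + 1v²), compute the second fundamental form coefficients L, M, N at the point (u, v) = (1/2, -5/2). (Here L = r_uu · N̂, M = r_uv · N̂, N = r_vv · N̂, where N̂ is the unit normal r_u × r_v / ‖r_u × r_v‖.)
L = 2*sqrt(30)/15;  M = 0;  N = sqrt(30)/15

Compute the unit normal N̂(u, v) = (-4*u/sqrt(16*u^2 + 4*v^2 + 1), -2*v/sqrt(16*u^2 + 4*v^2 + 1), 1/sqrt(16*u^2 + 4*v^2 + 1)), and the second partials r_uu, r_uv, r_vv. Take dot products:
  L(u, v) = r_uu · N̂ = 4/sqrt(16*u^2 + 4*v^2 + 1),
  M(u, v) = r_uv · N̂ = 0,
  N(u, v) = r_vv · N̂ = 2/sqrt(16*u^2 + 4*v^2 + 1).
Evaluating at (u, v) = (1/2, -5/2):
  L = 2*sqrt(30)/15, M = 0, N = sqrt(30)/15.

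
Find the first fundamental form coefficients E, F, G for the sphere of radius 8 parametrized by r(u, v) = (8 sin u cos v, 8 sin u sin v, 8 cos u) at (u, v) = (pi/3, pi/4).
E = 64;  F = 0;  G = 48

Partials: r_u = (8*cos(u)*cos(v), 8*sin(v)*cos(u), -8*sin(u)), r_v = (-8*sin(u)*sin(v), 8*sin(u)*cos(v), 0). As functions of (u, v):
  E = r_u · r_u = 64,
  F = r_u · r_v = 0,
  G = r_v · r_v = 64*sin(u)^2.
Evaluating at (u, v) = (pi/3, pi/4): E = 64, F = 0, G = 48.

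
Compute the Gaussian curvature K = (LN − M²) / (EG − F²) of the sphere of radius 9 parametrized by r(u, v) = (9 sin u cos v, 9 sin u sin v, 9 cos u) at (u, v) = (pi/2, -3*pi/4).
K = 1/81

Coefficients of the first fundamental form: E = 81, F = 0, G = 81*sin(u)^2.
Coefficients of the second fundamental form: L = -9*sin(u)/Abs(sin(u)), M = 0, N = -9*sin(u)^3/Abs(sin(u)).
Assemble K = (LN − M²)/(EG − F²) = 1/81. At (u, v) = (pi/2, -3*pi/4): K = 1/81.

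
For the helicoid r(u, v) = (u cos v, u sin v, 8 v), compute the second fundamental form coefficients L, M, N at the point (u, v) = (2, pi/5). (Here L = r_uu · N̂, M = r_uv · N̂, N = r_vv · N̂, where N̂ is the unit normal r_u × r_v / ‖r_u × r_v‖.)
L = 0;  M = -4*sqrt(17)/17;  N = 0

Compute the unit normal N̂(u, v) = (8*sin(v)/sqrt(u^2 + 64), -8*cos(v)/sqrt(u^2 + 64), u/sqrt(u^2 + 64)), and the second partials r_uu, r_uv, r_vv. Take dot products:
  L(u, v) = r_uu · N̂ = 0,
  M(u, v) = r_uv · N̂ = -8/sqrt(u^2 + 64),
  N(u, v) = r_vv · N̂ = 0.
Evaluating at (u, v) = (2, pi/5):
  L = 0, M = -4*sqrt(17)/17, N = 0.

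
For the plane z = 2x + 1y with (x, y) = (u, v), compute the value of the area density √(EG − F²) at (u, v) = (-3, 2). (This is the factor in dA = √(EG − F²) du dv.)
√(EG − F²)|_{(-3, 2)} = sqrt(6)

E = 5, F = 2, G = 2, so EG − F² = 6. Taking the positive square root: √(EG − F²) = sqrt(6). At (u, v) = (-3, 2): sqrt(6).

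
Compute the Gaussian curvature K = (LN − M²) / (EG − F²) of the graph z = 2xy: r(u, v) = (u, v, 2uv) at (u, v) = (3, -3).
K = -4/5329

Coefficients of the first fundamental form: E = 4*v^2 + 1, F = 4*u*v, G = 4*u^2 + 1.
Coefficients of the second fundamental form: L = 0, M = 2/sqrt(4*u^2 + 4*v^2 + 1), N = 0.
Assemble K = (LN − M²)/(EG − F²) = -4/(16*u^4 + 32*u^2*v^2 + 8*u^2 + 16*v^4 + 8*v^2 + 1). At (u, v) = (3, -3): K = -4/5329.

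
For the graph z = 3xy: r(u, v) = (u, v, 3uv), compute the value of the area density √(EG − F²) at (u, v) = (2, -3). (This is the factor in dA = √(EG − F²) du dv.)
√(EG − F²)|_{(2, -3)} = sqrt(118)

E = 9*v^2 + 1, F = 9*u*v, G = 9*u^2 + 1, so EG − F² = 9*u^2 + 9*v^2 + 1. Taking the positive square root: √(EG − F²) = sqrt(9*u^2 + 9*v^2 + 1). At (u, v) = (2, -3): sqrt(118).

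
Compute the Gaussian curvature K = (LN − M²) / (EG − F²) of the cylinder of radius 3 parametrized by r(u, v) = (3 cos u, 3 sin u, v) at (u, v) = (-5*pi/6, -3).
K = 0

Coefficients of the first fundamental form: E = 9, F = 0, G = 1.
Coefficients of the second fundamental form: L = -3, M = 0, N = 0.
Assemble K = (LN − M²)/(EG − F²) = 0. At (u, v) = (-5*pi/6, -3): K = 0.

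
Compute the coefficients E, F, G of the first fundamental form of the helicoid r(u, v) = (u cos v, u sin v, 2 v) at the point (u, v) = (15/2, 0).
E = 1;  F = 0;  G = 241/4

Partials: r_u = (cos(v), sin(v), 0), r_v = (-u*sin(v), u*cos(v), 2). As functions of (u, v):
  E = r_u · r_u = 1,
  F = r_u · r_v = 0,
  G = r_v · r_v = u^2 + 4.
Evaluating at (u, v) = (15/2, 0): E = 1, F = 0, G = 241/4.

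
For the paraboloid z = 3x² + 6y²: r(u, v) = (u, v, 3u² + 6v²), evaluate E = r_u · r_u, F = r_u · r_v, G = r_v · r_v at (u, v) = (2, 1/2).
E = 145;  F = 72;  G = 37

Partials: r_u = (1, 0, 6*u), r_v = (0, 1, 12*v). As functions of (u, v):
  E = r_u · r_u = 36*u^2 + 1,
  F = r_u · r_v = 72*u*v,
  G = r_v · r_v = 144*v^2 + 1.
Evaluating at (u, v) = (2, 1/2): E = 145, F = 72, G = 37.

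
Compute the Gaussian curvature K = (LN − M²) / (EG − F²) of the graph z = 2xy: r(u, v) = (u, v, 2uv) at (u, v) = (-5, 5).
K = -4/40401

Coefficients of the first fundamental form: E = 4*v^2 + 1, F = 4*u*v, G = 4*u^2 + 1.
Coefficients of the second fundamental form: L = 0, M = 2/sqrt(4*u^2 + 4*v^2 + 1), N = 0.
Assemble K = (LN − M²)/(EG − F²) = -4/(16*u^4 + 32*u^2*v^2 + 8*u^2 + 16*v^4 + 8*v^2 + 1). At (u, v) = (-5, 5): K = -4/40401.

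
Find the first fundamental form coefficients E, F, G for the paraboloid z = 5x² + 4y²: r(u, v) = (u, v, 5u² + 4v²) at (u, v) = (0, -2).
E = 1;  F = 0;  G = 257

Partials: r_u = (1, 0, 10*u), r_v = (0, 1, 8*v). As functions of (u, v):
  E = r_u · r_u = 100*u^2 + 1,
  F = r_u · r_v = 80*u*v,
  G = r_v · r_v = 64*v^2 + 1.
Evaluating at (u, v) = (0, -2): E = 1, F = 0, G = 257.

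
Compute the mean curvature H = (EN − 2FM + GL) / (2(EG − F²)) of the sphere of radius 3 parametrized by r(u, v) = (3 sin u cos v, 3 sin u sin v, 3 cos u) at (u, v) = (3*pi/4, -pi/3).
H = -1/3

With E = 9, F = 0, G = 9*sin(u)^2, L = -3*sin(u)/Abs(sin(u)), M = 0, N = -3*sin(u)^3/Abs(sin(u)), assemble
  H = (EN − 2FM + GL) / (2(EG − F²)) = -sin(u)/(3*Abs(sin(u))).
At (u, v) = (3*pi/4, -pi/3): H = -1/3.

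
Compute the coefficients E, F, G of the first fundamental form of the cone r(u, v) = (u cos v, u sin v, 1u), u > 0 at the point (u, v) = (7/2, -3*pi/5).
E = 2;  F = 0;  G = 49/4

Partials: r_u = (cos(v), sin(v), 1), r_v = (-u*sin(v), u*cos(v), 0). As functions of (u, v):
  E = r_u · r_u = 2,
  F = r_u · r_v = 0,
  G = r_v · r_v = u^2.
Evaluating at (u, v) = (7/2, -3*pi/5): E = 2, F = 0, G = 49/4.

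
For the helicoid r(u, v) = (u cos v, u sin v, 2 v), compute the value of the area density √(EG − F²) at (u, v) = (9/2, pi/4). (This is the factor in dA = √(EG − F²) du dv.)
√(EG − F²)|_{(9/2, pi/4)} = sqrt(97)/2

E = 1, F = 0, G = u^2 + 4, so EG − F² = u^2 + 4. Taking the positive square root: √(EG − F²) = sqrt(u^2 + 4). At (u, v) = (9/2, pi/4): sqrt(97)/2.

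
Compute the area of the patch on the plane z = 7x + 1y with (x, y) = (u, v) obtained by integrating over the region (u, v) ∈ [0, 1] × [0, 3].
Area = 3*sqrt(51)

Area = ∫∫ √(EG − F²) du dv with √(EG − F²) = sqrt(51). Integrating over [0, 1] × [0, 3] gives 3*sqrt(51).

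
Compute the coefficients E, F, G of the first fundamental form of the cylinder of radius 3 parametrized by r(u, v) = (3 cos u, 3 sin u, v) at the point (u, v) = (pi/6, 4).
E = 9;  F = 0;  G = 1

Partials: r_u = (-3*sin(u), 3*cos(u), 0), r_v = (0, 0, 1). As functions of (u, v):
  E = r_u · r_u = 9,
  F = r_u · r_v = 0,
  G = r_v · r_v = 1.
Evaluating at (u, v) = (pi/6, 4): E = 9, F = 0, G = 1.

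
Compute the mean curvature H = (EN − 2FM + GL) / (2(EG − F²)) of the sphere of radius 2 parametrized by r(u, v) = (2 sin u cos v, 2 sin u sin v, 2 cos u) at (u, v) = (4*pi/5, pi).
H = -1/2

With E = 4, F = 0, G = 4*sin(u)^2, L = -2*sin(u)/Abs(sin(u)), M = 0, N = -2*sin(u)^3/Abs(sin(u)), assemble
  H = (EN − 2FM + GL) / (2(EG − F²)) = -sin(u)/(2*Abs(sin(u))).
At (u, v) = (4*pi/5, pi): H = -1/2.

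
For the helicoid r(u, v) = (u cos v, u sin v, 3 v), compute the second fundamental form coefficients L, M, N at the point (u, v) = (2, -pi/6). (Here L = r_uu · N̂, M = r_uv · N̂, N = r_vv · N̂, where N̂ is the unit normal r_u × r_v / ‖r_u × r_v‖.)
L = 0;  M = -3*sqrt(13)/13;  N = 0

Compute the unit normal N̂(u, v) = (3*sin(v)/sqrt(u^2 + 9), -3*cos(v)/sqrt(u^2 + 9), u/sqrt(u^2 + 9)), and the second partials r_uu, r_uv, r_vv. Take dot products:
  L(u, v) = r_uu · N̂ = 0,
  M(u, v) = r_uv · N̂ = -3/sqrt(u^2 + 9),
  N(u, v) = r_vv · N̂ = 0.
Evaluating at (u, v) = (2, -pi/6):
  L = 0, M = -3*sqrt(13)/13, N = 0.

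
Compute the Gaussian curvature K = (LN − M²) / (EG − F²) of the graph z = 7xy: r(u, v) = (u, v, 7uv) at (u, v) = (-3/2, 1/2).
K = -196/61009

Coefficients of the first fundamental form: E = 49*v^2 + 1, F = 49*u*v, G = 49*u^2 + 1.
Coefficients of the second fundamental form: L = 0, M = 7/sqrt(49*u^2 + 49*v^2 + 1), N = 0.
Assemble K = (LN − M²)/(EG − F²) = -49/(2401*u^4 + 4802*u^2*v^2 + 98*u^2 + 2401*v^4 + 98*v^2 + 1). At (u, v) = (-3/2, 1/2): K = -196/61009.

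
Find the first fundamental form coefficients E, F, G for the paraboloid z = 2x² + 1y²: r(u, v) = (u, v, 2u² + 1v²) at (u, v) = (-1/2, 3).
E = 5;  F = -12;  G = 37

Partials: r_u = (1, 0, 4*u), r_v = (0, 1, 2*v). As functions of (u, v):
  E = r_u · r_u = 16*u^2 + 1,
  F = r_u · r_v = 8*u*v,
  G = r_v · r_v = 4*v^2 + 1.
Evaluating at (u, v) = (-1/2, 3): E = 5, F = -12, G = 37.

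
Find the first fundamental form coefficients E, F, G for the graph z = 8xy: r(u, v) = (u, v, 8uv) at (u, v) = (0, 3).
E = 577;  F = 0;  G = 1

Partials: r_u = (1, 0, 8*v), r_v = (0, 1, 8*u). As functions of (u, v):
  E = r_u · r_u = 64*v^2 + 1,
  F = r_u · r_v = 64*u*v,
  G = r_v · r_v = 64*u^2 + 1.
Evaluating at (u, v) = (0, 3): E = 577, F = 0, G = 1.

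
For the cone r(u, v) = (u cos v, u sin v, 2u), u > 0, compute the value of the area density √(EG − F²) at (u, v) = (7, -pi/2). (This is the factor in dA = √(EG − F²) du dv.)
√(EG − F²)|_{(7, -pi/2)} = 7*sqrt(5)

E = 5, F = 0, G = u^2, so EG − F² = 5*u^2. Taking the positive square root: √(EG − F²) = sqrt(5)*Abs(u). At (u, v) = (7, -pi/2): 7*sqrt(5).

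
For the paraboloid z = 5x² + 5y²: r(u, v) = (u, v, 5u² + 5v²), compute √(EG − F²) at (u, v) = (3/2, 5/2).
√(EG − F²)|_{(3/2, 5/2)} = sqrt(851)

E = 100*u^2 + 1, F = 100*u*v, G = 100*v^2 + 1; EG − F² = 100*u^2 + 100*v^2 + 1; √(EG − F²) = sqrt(100*u^2 + 100*v^2 + 1). At the given point: sqrt(851).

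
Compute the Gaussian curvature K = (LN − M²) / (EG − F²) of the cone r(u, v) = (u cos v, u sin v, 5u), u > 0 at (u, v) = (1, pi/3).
K = 0

Coefficients of the first fundamental form: E = 26, F = 0, G = u^2.
Coefficients of the second fundamental form: L = 0, M = 0, N = 5*sqrt(26)*u^2/(26*Abs(u)).
Assemble K = (LN − M²)/(EG − F²) = 0. At (u, v) = (1, pi/3): K = 0.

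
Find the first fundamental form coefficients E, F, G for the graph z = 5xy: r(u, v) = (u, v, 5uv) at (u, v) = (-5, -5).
E = 626;  F = 625;  G = 626

Partials: r_u = (1, 0, 5*v), r_v = (0, 1, 5*u). As functions of (u, v):
  E = r_u · r_u = 25*v^2 + 1,
  F = r_u · r_v = 25*u*v,
  G = r_v · r_v = 25*u^2 + 1.
Evaluating at (u, v) = (-5, -5): E = 626, F = 625, G = 626.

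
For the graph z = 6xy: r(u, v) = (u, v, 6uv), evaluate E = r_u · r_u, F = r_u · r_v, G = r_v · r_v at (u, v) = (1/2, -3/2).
E = 82;  F = -27;  G = 10

Partials: r_u = (1, 0, 6*v), r_v = (0, 1, 6*u). As functions of (u, v):
  E = r_u · r_u = 36*v^2 + 1,
  F = r_u · r_v = 36*u*v,
  G = r_v · r_v = 36*u^2 + 1.
Evaluating at (u, v) = (1/2, -3/2): E = 82, F = -27, G = 10.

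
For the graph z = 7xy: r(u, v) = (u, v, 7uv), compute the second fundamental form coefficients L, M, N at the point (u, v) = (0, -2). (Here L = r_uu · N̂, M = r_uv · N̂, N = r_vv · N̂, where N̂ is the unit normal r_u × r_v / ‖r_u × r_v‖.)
L = 0;  M = 7*sqrt(197)/197;  N = 0

Compute the unit normal N̂(u, v) = (-7*v/sqrt(49*u^2 + 49*v^2 + 1), -7*u/sqrt(49*u^2 + 49*v^2 + 1), 1/sqrt(49*u^2 + 49*v^2 + 1)), and the second partials r_uu, r_uv, r_vv. Take dot products:
  L(u, v) = r_uu · N̂ = 0,
  M(u, v) = r_uv · N̂ = 7/sqrt(49*u^2 + 49*v^2 + 1),
  N(u, v) = r_vv · N̂ = 0.
Evaluating at (u, v) = (0, -2):
  L = 0, M = 7*sqrt(197)/197, N = 0.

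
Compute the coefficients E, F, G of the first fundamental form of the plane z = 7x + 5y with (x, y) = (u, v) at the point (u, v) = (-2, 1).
E = 50;  F = 35;  G = 26

Partials: r_u = (1, 0, 7), r_v = (0, 1, 5). As functions of (u, v):
  E = r_u · r_u = 50,
  F = r_u · r_v = 35,
  G = r_v · r_v = 26.
Evaluating at (u, v) = (-2, 1): E = 50, F = 35, G = 26.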